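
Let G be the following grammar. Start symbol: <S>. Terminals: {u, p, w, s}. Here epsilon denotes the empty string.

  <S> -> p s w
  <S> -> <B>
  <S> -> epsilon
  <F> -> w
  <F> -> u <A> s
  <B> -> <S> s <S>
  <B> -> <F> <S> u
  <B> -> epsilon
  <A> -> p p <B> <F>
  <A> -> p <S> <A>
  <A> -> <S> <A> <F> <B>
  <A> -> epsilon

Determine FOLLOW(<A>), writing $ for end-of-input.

{s, u, w}

FIRST(<F>): from <F>->w we get {w}; from <F>->u <A> s we get {u}. So FIRST(<F>) = {u, w}.
FIRST(<S>): from <S>->p s w we get {p}; from <S>-><B> we get {epsilon, p, s, u, w}; from <S>->epsilon we get {epsilon}. So FIRST(<S>) = {epsilon, p, s, u, w}.
FIRST(<B>): from <B>-><S> s <S> we get {p, s, u, w}; from <B>-><F> <S> u we get {u, w}; from <B>->epsilon we get {epsilon}. So FIRST(<B>) = {epsilon, p, s, u, w}.
FIRST(<A>): from <A>->p p <B> <F> we get {p}; from <A>->p <S> <A> we get {p}; from <A>-><S> <A> <F> <B> we get {p, s, u, w}; from <A>->epsilon we get {epsilon}. So FIRST(<A>) = {epsilon, p, s, u, w}.
FOLLOW(<S>) includes $ since <S> is the start symbol.
FOLLOW(<A>): in <F>->u <A> s, <A> is followed by s with FIRST {s}; in <A>->p <S> <A>, the suffix after <A> is empty (adds nothing new); in <A>-><S> <A> <F> <B>, <A> is followed by <F> <B> with FIRST {u, w}. Thus FOLLOW(<A>) = {s, u, w}.
FOLLOW(<F>): in <B>-><F> <S> u, <F> is followed by <S> u with FIRST {p, s, u, w}; in <A>->p p <B> <F>, the suffix after <F> is empty, so FOLLOW(<F>) ⊇ FOLLOW(<A>) = {s, u, w}; in <A>-><S> <A> <F> <B>, <F> is followed by <B> with FIRST {epsilon, p, s, u, w}; in <A>-><S> <A> <F> <B>, the suffix after <F> is nullable, so FOLLOW(<F>) ⊇ FOLLOW(<A>) = {s, u, w}. Thus FOLLOW(<F>) = {p, s, u, w}.
FOLLOW(<S>): in <B>-><S> s <S> (occurrence 1), <S> is followed by s <S> with FIRST {s}; in <B>-><S> s <S> (occurrence 2), the suffix after <S> is empty, so FOLLOW(<S>) ⊇ FOLLOW(<B>) = {$, p, s, u, w}; in <B>-><F> <S> u, <S> is followed by u with FIRST {u}; in <A>->p <S> <A>, <S> is followed by <A> with FIRST {epsilon, p, s, u, w}; in <A>->p <S> <A>, the suffix after <S> is nullable, so FOLLOW(<S>) ⊇ FOLLOW(<A>) = {s, u, w}; in <A>-><S> <A> <F> <B>, <S> is followed by <A> <F> <B> with FIRST {p, s, u, w}. Thus FOLLOW(<S>) = {$, p, s, u, w}.
FOLLOW(<B>): in <S>-><B>, the suffix after <B> is empty, so FOLLOW(<B>) ⊇ FOLLOW(<S>) = {$, p, s, u, w}; in <A>->p p <B> <F>, <B> is followed by <F> with FIRST {u, w}; in <A>-><S> <A> <F> <B>, the suffix after <B> is empty, so FOLLOW(<B>) ⊇ FOLLOW(<A>) = {s, u, w}. Thus FOLLOW(<B>) = {$, p, s, u, w}.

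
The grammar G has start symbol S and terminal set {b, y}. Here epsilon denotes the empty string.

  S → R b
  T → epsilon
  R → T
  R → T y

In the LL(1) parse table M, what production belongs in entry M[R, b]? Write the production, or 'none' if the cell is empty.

FIRST(T) = {epsilon}
FIRST(R) = {epsilon, y}  (via T, T y)
FIRST(S) = {b, y}  (via R b)
FOLLOW(S) includes $ since S is the start symbol.
FOLLOW(R): in S→R b, R is followed by b with FIRST {b}. Thus FOLLOW(R) = {b}.
For R → T: FIRST(T) = {epsilon}, so it goes in M[R, t] for t ∈ {}; since epsilon ∈ FIRST, also for every t ∈ FOLLOW(R) = {b}.
For R → T y: FIRST(T y) = {y}, so it goes in M[R, t] for t ∈ {y}.

R → T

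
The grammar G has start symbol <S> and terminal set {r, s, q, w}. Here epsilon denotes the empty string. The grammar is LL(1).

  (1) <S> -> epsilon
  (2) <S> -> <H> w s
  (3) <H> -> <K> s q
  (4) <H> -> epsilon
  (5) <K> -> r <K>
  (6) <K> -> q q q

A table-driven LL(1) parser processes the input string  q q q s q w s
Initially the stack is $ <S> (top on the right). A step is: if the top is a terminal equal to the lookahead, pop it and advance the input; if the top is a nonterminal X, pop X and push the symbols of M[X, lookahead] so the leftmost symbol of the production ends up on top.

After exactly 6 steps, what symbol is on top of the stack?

step 1: stack=$ <S>  input=q q q s q w s $  — expand <S> -> <H> w s
step 2: stack=$ s w <H>  input=q q q s q w s $  — expand <H> -> <K> s q
step 3: stack=$ s w q s <K>  input=q q q s q w s $  — expand <K> -> q q q
step 4: stack=$ s w q s q q q  input=q q q s q w s $  — match q
step 5: stack=$ s w q s q q  input=q q s q w s $  — match q
step 6: stack=$ s w q s q  input=q s q w s $  — match q
Stack after step 6: $ s w q s (top = s).

s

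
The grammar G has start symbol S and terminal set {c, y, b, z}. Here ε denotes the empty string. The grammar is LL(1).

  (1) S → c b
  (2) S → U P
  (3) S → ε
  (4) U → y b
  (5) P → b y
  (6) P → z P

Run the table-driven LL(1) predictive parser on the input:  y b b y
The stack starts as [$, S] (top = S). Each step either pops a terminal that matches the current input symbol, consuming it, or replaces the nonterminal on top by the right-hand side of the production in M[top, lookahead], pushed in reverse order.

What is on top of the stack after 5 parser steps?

b

     Stack    Input      Action
  1  $ S      y b b y $  expand S → U P
  2  $ P U    y b b y $  expand U → y b
  3  $ P b y  y b b y $  match y
  4  $ P b    b b y $    match b
  5  $ P      b y $      expand P → b y
Stack after step 5: $ y b (top = b).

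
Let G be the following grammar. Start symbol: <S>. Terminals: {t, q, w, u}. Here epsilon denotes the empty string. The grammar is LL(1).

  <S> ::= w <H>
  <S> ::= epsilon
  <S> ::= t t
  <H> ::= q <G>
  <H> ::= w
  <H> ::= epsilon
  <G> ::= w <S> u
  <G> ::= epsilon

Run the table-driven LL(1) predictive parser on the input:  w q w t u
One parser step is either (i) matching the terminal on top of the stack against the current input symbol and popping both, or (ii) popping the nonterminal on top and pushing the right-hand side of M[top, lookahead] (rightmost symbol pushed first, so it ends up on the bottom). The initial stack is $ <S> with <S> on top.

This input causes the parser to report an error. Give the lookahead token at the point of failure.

u

     Stack      Input        Action
  1  $ <S>      w q w t u $  expand <S> ::= w <H>
  2  $ <H> w    w q w t u $  match w
  3  $ <H>      q w t u $    expand <H> ::= q <G>
  4  $ <G> q    q w t u $    match q
  5  $ <G>      w t u $      expand <G> ::= w <S> u
  6  $ u <S> w  w t u $      match w
  7  $ u <S>    t u $        expand <S> ::= t t
  8  $ u t t    t u $        match t
  9  $ u t      u $          error: top is terminal t but lookahead is u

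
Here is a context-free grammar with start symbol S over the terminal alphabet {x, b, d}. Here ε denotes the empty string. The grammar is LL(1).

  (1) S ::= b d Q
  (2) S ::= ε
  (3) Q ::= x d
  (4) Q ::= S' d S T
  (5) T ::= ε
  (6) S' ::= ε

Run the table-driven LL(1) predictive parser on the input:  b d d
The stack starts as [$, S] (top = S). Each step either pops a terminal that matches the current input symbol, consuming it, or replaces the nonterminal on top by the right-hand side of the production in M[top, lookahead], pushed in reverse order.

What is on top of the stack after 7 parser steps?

step 1: stack=$ S  input=b d d $  — expand S ::= b d Q
step 2: stack=$ Q d b  input=b d d $  — match b
step 3: stack=$ Q d  input=d d $  — match d
step 4: stack=$ Q  input=d $  — expand Q ::= S' d S T
step 5: stack=$ T S d S'  input=d $  — expand S' ::= ε
step 6: stack=$ T S d  input=d $  — match d
step 7: stack=$ T S  input=$  — expand S ::= ε
Stack after step 7: $ T (top = T).

T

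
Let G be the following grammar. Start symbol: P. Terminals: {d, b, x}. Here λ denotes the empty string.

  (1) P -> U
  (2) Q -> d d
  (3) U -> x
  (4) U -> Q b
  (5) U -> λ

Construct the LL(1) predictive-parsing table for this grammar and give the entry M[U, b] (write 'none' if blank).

FIRST(Q) = {d}
FIRST(U) = {λ, d, x}  (via Q b)
FIRST(P) = {λ, d, x}  (via U)
FOLLOW(P) includes $ since P is the start symbol.
FOLLOW(P): P appears on no right-hand side. Thus FOLLOW(P) = {$}.
FOLLOW(U): in P->U, the suffix after U is empty, so FOLLOW(U) ⊇ FOLLOW(P) = {$}. Thus FOLLOW(U) = {$}.
For U -> x: FIRST(x) = {x}, so it goes in M[U, t] for t ∈ {x}.
For U -> Q b: FIRST(Q b) = {d}, so it goes in M[U, t] for t ∈ {d}.
For U -> λ: FIRST(λ) = {λ}, so it goes in M[U, t] for t ∈ {}; since λ ∈ FIRST, also for every t ∈ FOLLOW(U) = {$}.
None of these place a production in M[U, b].

none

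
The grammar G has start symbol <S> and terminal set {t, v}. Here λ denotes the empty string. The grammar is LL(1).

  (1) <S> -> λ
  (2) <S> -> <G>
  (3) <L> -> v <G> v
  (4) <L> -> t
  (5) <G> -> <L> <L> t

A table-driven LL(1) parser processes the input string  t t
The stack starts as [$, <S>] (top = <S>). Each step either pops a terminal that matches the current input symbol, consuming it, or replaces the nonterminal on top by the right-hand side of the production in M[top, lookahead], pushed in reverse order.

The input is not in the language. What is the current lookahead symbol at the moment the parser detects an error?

     Stack        Input  Action
  1  $ <S>        t t $  expand <S> -> <G>
  2  $ <G>        t t $  expand <G> -> <L> <L> t
  3  $ t <L> <L>  t t $  expand <L> -> t
  4  $ t <L> t    t t $  match t
  5  $ t <L>      t $    expand <L> -> t
  6  $ t t        t $    match t
  7  $ t          $      error: top is terminal t but lookahead is $

$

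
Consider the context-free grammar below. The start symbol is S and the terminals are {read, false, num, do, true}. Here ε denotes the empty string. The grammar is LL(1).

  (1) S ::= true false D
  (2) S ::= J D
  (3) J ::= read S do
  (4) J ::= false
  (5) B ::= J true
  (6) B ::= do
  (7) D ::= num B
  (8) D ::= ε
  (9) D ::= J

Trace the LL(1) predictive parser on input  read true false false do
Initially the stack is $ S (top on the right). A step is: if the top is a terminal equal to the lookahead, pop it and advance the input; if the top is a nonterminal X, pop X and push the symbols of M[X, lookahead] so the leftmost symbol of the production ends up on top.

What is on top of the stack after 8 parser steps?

false

     Stack                Input                       Action
  1  $ S                  read true false false do $  expand S ::= J D
  2  $ D J                read true false false do $  expand J ::= read S do
  3  $ D do S read        read true false false do $  match read
  4  $ D do S             true false false do $       expand S ::= true false D
  5  $ D do D false true  true false false do $       match true
  6  $ D do D false       false false do $            match false
  7  $ D do D             false do $                  expand D ::= J
  8  $ D do J             false do $                  expand J ::= false
Stack after step 8: $ D do false (top = false).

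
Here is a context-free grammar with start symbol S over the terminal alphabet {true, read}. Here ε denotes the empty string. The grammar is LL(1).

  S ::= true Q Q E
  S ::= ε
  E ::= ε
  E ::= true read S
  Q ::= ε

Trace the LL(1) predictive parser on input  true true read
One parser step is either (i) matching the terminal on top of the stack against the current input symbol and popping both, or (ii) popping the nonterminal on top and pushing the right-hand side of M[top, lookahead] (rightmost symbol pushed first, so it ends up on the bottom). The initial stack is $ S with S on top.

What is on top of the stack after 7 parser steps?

S

     Stack          Input             Action
  1  $ S            true true read $  expand S ::= true Q Q E
  2  $ E Q Q true   true true read $  match true
  3  $ E Q Q        true read $       expand Q ::= ε
  4  $ E Q          true read $       expand Q ::= ε
  5  $ E            true read $       expand E ::= true read S
  6  $ S read true  true read $       match true
  7  $ S read       read $            match read
Stack after step 7: $ S (top = S).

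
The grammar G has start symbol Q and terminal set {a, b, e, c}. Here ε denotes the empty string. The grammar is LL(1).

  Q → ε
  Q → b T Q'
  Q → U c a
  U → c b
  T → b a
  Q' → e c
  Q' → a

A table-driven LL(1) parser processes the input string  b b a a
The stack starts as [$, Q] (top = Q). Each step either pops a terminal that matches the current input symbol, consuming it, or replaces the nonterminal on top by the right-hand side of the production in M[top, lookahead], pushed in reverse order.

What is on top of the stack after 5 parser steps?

Q'

     Stack     Input      Action
  1  $ Q       b b a a $  expand Q → b T Q'
  2  $ Q' T b  b b a a $  match b
  3  $ Q' T    b a a $    expand T → b a
  4  $ Q' a b  b a a $    match b
  5  $ Q' a    a a $      match a
Stack after step 5: $ Q' (top = Q').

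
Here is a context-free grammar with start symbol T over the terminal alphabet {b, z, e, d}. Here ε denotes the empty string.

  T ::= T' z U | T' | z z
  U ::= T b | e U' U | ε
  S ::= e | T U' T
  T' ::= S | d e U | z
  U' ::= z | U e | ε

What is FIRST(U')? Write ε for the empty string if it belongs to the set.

{ε, d, e, z}

FIRST(T) = {d, e, z}  (via T' z U, T')
FIRST(U) = {ε, d, e, z}  (via T b)
FIRST(S) = {d, e, z}  (via T U' T)
FIRST(T') = {d, e, z}  (via S)
FIRST(U') = {ε, d, e, z}  (via U e)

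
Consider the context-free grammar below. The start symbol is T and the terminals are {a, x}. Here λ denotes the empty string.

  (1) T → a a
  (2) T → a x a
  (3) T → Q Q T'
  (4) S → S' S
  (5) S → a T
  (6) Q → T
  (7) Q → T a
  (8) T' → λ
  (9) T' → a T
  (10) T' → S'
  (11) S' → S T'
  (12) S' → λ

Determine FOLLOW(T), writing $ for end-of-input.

{$, a}

FIRST(T): from T→a a we get {a}; from T→a x a we get {a}; from T→Q Q T' we get {a}. So FIRST(T) = {a}.
FIRST(Q): from Q→T we get {a}; from Q→T a we get {a}. So FIRST(Q) = {a}.
FIRST(S): from S→S' S we get {a}; from S→a T we get {a}. So FIRST(S) = {a}.
FIRST(S'): from S'→S T' we get {a}; from S'→λ we get {λ}. So FIRST(S') = {λ, a}.
FIRST(T'): from T'→λ we get {λ}; from T'→a T we get {a}; from T'→S' we get {λ, a}. So FIRST(T') = {λ, a}.
FOLLOW(T) includes $ since T is the start symbol.
FOLLOW(T): in S→a T, the suffix after T is empty, so FOLLOW(T) ⊇ FOLLOW(S) = {$, a}; in Q→T, the suffix after T is empty, so FOLLOW(T) ⊇ FOLLOW(Q) = {$, a}; in Q→T a, T is followed by a with FIRST {a}; in T'→a T, the suffix after T is empty, so FOLLOW(T) ⊇ FOLLOW(T') = {$, a}. Thus FOLLOW(T) = {$, a}.
FOLLOW(Q): in T→Q Q T' (occurrence 1), Q is followed by Q T' with FIRST {a}; in T→Q Q T' (occurrence 2), Q is followed by T' with FIRST {λ, a}; in T→Q Q T' (occurrence 2), the suffix after Q is nullable, so FOLLOW(Q) ⊇ FOLLOW(T) = {$, a}. Thus FOLLOW(Q) = {$, a}.
FOLLOW(S): in S→S' S, the suffix after S is empty (adds nothing new); in S'→S T', S is followed by T' with FIRST {λ, a}; in S'→S T', the suffix after S is nullable, so FOLLOW(S) ⊇ FOLLOW(S') = {$, a}. Thus FOLLOW(S) = {$, a}.
FOLLOW(T'): in T→Q Q T', the suffix after T' is empty, so FOLLOW(T') ⊇ FOLLOW(T) = {$, a}; in S'→S T', the suffix after T' is empty, so FOLLOW(T') ⊇ FOLLOW(S') = {$, a}. Thus FOLLOW(T') = {$, a}.
FOLLOW(S'): in S→S' S, S' is followed by S with FIRST {a}; in T'→S', the suffix after S' is empty, so FOLLOW(S') ⊇ FOLLOW(T') = {$, a}. Thus FOLLOW(S') = {$, a}.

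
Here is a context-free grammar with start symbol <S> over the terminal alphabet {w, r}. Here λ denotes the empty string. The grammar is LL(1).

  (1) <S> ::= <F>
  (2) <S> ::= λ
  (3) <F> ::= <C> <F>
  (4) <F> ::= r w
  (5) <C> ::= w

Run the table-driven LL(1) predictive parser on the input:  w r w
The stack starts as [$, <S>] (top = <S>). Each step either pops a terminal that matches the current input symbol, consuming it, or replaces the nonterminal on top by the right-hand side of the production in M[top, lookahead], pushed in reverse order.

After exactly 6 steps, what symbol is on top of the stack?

     Stack      Input    Action
  1  $ <S>      w r w $  expand <S> ::= <F>
  2  $ <F>      w r w $  expand <F> ::= <C> <F>
  3  $ <F> <C>  w r w $  expand <C> ::= w
  4  $ <F> w    w r w $  match w
  5  $ <F>      r w $    expand <F> ::= r w
  6  $ w r      r w $    match r
Stack after step 6: $ w (top = w).

w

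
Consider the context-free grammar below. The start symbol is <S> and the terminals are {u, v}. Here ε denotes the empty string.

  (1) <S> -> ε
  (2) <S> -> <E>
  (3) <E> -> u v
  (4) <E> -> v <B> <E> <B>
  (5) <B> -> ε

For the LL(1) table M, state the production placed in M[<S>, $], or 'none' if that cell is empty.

<S> -> ε

FIRST(<E>): from <E>->u v we get {u}; from <E>->v <B> <E> <B> we get {v}. So FIRST(<E>) = {u, v}.
FIRST(<B>): from <B>->ε we get {ε}. So FIRST(<B>) = {ε}.
FIRST(<S>): from <S>->ε we get {ε}; from <S>-><E> we get {u, v}. So FIRST(<S>) = {ε, u, v}.
FOLLOW(<S>) includes $ since <S> is the start symbol.
FOLLOW(<S>): <S> appears on no right-hand side. Thus FOLLOW(<S>) = {$}.
For <S> -> ε: FIRST(ε) = {ε}, so it goes in M[<S>, t] for t ∈ {}; since ε ∈ FIRST, also for every t ∈ FOLLOW(<S>) = {$}.
For <S> -> <E>: FIRST(<E>) = {u, v}, so it goes in M[<S>, t] for t ∈ {u, v}.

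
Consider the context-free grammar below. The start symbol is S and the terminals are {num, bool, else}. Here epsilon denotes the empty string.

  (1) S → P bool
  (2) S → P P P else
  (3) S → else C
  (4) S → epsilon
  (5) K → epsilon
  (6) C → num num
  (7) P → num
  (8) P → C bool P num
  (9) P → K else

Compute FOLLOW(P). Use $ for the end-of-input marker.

{bool, else, num}

FIRST(K): from K→epsilon we get {epsilon}. So FIRST(K) = {epsilon}.
FIRST(C): from C→num num we get {num}. So FIRST(C) = {num}.
FIRST(P): from P→num we get {num}; from P→C bool P num we get {num}; from P→K else we get {else}. So FIRST(P) = {else, num}.
FIRST(S): from S→P bool we get {else, num}; from S→P P P else we get {else, num}; from S→else C we get {else}; from S→epsilon we get {epsilon}. So FIRST(S) = {epsilon, else, num}.
FOLLOW(S) includes $ since S is the start symbol.
FOLLOW(S): S appears on no right-hand side. Thus FOLLOW(S) = {$}.
FOLLOW(K): in P→K else, K is followed by else with FIRST {else}. Thus FOLLOW(K) = {else}.
FOLLOW(C): in S→else C, the suffix after C is empty, so FOLLOW(C) ⊇ FOLLOW(S) = {$}; in P→C bool P num, C is followed by bool P num with FIRST {bool}. Thus FOLLOW(C) = {$, bool}.
FOLLOW(P): in S→P bool, P is followed by bool with FIRST {bool}; in S→P P P else (occurrence 1), P is followed by P P else with FIRST {else, num}; in S→P P P else (occurrence 2), P is followed by P else with FIRST {else, num}; in S→P P P else (occurrence 3), P is followed by else with FIRST {else}; in P→C bool P num, P is followed by num with FIRST {num}. Thus FOLLOW(P) = {bool, else, num}.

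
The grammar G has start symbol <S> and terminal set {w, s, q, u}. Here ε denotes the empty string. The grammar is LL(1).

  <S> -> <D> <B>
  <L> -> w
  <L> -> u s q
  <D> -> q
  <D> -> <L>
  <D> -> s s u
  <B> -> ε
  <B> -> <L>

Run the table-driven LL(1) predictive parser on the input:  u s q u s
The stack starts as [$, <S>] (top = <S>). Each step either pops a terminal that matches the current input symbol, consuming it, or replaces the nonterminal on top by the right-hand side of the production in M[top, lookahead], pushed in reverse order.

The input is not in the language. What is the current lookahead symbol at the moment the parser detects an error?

$

step 1: stack=$ <S>  input=u s q u s $  — expand <S> -> <D> <B>
step 2: stack=$ <B> <D>  input=u s q u s $  — expand <D> -> <L>
step 3: stack=$ <B> <L>  input=u s q u s $  — expand <L> -> u s q
step 4: stack=$ <B> q s u  input=u s q u s $  — match u
step 5: stack=$ <B> q s  input=s q u s $  — match s
step 6: stack=$ <B> q  input=q u s $  — match q
step 7: stack=$ <B>  input=u s $  — expand <B> -> <L>
step 8: stack=$ <L>  input=u s $  — expand <L> -> u s q
step 9: stack=$ q s u  input=u s $  — match u
step 10: stack=$ q s  input=s $  — match s
step 11: stack=$ q  input=$  — error: top is terminal q but lookahead is $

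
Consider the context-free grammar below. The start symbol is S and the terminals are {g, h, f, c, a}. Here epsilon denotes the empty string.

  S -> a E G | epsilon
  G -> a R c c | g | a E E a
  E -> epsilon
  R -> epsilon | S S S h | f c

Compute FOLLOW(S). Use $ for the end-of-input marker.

FIRST(S) = {epsilon, a}
FIRST(G) = {a, g}
FIRST(E) = {epsilon}
FIRST(R) = {epsilon, a, f, h}  (via S S S h)
FOLLOW(S) includes $ since S is the start symbol.
FOLLOW(S): in R->S S S h (occurrence 1), S is followed by S S h with FIRST {a, h}; in R->S S S h (occurrence 2), S is followed by S h with FIRST {a, h}; in R->S S S h (occurrence 3), S is followed by h with FIRST {h}. Thus FOLLOW(S) = {$, a, h}.
FOLLOW(G): in S->a E G, the suffix after G is empty, so FOLLOW(G) ⊇ FOLLOW(S) = {$, a, h}. Thus FOLLOW(G) = {$, a, h}.
FOLLOW(E): in S->a E G, E is followed by G with FIRST {a, g}; in G->a E E a (occurrence 1), E is followed by E a with FIRST {a}; in G->a E E a (occurrence 2), E is followed by a with FIRST {a}. Thus FOLLOW(E) = {a, g}.
FOLLOW(R): in G->a R c c, R is followed by c c with FIRST {c}. Thus FOLLOW(R) = {c}.

{$, a, h}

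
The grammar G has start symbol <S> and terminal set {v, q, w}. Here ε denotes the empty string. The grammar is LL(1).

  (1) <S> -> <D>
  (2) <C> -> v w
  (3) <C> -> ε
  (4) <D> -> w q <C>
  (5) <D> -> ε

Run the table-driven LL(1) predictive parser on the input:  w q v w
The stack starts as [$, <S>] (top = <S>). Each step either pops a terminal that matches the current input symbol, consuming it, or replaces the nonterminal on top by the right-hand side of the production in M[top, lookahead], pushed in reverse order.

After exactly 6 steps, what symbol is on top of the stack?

w

     Stack      Input      Action
  1  $ <S>      w q v w $  expand <S> -> <D>
  2  $ <D>      w q v w $  expand <D> -> w q <C>
  3  $ <C> q w  w q v w $  match w
  4  $ <C> q    q v w $    match q
  5  $ <C>      v w $      expand <C> -> v w
  6  $ w v      v w $      match v
Stack after step 6: $ w (top = w).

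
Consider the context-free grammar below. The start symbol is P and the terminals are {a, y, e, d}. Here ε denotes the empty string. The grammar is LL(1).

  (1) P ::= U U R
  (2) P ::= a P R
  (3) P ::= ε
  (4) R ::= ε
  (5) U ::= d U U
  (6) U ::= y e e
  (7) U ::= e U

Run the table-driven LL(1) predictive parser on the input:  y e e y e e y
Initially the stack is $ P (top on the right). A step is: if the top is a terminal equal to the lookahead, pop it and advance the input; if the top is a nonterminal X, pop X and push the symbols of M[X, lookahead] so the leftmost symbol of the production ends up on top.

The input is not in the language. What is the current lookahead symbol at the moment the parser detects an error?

step 1: stack=$ P  input=y e e y e e y $  — expand P ::= U U R
step 2: stack=$ R U U  input=y e e y e e y $  — expand U ::= y e e
step 3: stack=$ R U e e y  input=y e e y e e y $  — match y
step 4: stack=$ R U e e  input=e e y e e y $  — match e
step 5: stack=$ R U e  input=e y e e y $  — match e
step 6: stack=$ R U  input=y e e y $  — expand U ::= y e e
step 7: stack=$ R e e y  input=y e e y $  — match y
step 8: stack=$ R e e  input=e e y $  — match e
step 9: stack=$ R e  input=e y $  — match e
step 10: stack=$ R  input=y $  — error: M[R, y] is empty

y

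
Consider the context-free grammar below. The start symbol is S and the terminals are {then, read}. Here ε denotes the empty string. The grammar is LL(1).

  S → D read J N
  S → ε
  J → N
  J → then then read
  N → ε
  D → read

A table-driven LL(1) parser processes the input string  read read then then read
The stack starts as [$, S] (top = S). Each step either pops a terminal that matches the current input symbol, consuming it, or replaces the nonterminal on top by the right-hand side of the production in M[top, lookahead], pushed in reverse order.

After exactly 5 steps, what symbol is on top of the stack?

then

step 1: stack=$ S  input=read read then then read $  — expand S → D read J N
step 2: stack=$ N J read D  input=read read then then read $  — expand D → read
step 3: stack=$ N J read read  input=read read then then read $  — match read
step 4: stack=$ N J read  input=read then then read $  — match read
step 5: stack=$ N J  input=then then read $  — expand J → then then read
Stack after step 5: $ N read then then (top = then).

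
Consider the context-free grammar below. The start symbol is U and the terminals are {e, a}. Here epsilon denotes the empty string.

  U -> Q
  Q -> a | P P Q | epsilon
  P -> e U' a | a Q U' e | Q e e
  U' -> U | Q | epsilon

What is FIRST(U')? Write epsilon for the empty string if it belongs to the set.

{epsilon, a, e}

FIRST(U): from U->Q we get {epsilon, a, e}. So FIRST(U) = {epsilon, a, e}.
FIRST(Q): from Q->a we get {a}; from Q->P P Q we get {a, e}; from Q->epsilon we get {epsilon}. So FIRST(Q) = {epsilon, a, e}.
FIRST(P): from P->e U' a we get {e}; from P->a Q U' e we get {a}; from P->Q e e we get {a, e}. So FIRST(P) = {a, e}.
FIRST(U'): from U'->U we get {epsilon, a, e}; from U'->Q we get {epsilon, a, e}; from U'->epsilon we get {epsilon}. So FIRST(U') = {epsilon, a, e}.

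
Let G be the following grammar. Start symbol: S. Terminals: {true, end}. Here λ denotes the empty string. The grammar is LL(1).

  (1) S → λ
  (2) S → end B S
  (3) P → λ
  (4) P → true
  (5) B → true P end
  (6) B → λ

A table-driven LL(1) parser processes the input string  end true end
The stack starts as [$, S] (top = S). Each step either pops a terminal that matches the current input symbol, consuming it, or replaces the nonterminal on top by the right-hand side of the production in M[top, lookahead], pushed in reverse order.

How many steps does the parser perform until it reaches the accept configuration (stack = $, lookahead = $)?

7

step 1: stack=$ S  input=end true end $  — expand S → end B S
step 2: stack=$ S B end  input=end true end $  — match end
step 3: stack=$ S B  input=true end $  — expand B → true P end
step 4: stack=$ S end P true  input=true end $  — match true
step 5: stack=$ S end P  input=end $  — expand P → λ
step 6: stack=$ S end  input=end $  — match end
step 7: stack=$ S  input=$  — expand S → λ
Accept reached after 7 steps.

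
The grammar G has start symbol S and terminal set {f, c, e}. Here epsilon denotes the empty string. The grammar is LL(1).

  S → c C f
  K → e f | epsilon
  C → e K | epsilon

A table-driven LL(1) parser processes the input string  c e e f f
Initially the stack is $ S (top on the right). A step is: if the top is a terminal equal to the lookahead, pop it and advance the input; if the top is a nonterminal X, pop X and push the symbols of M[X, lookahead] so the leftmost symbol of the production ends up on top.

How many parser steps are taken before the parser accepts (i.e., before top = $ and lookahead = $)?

step 1: stack=$ S  input=c e e f f $  — expand S → c C f
step 2: stack=$ f C c  input=c e e f f $  — match c
step 3: stack=$ f C  input=e e f f $  — expand C → e K
step 4: stack=$ f K e  input=e e f f $  — match e
step 5: stack=$ f K  input=e f f $  — expand K → e f
step 6: stack=$ f f e  input=e f f $  — match e
step 7: stack=$ f f  input=f f $  — match f
step 8: stack=$ f  input=f $  — match f
Accept reached after 8 steps.

8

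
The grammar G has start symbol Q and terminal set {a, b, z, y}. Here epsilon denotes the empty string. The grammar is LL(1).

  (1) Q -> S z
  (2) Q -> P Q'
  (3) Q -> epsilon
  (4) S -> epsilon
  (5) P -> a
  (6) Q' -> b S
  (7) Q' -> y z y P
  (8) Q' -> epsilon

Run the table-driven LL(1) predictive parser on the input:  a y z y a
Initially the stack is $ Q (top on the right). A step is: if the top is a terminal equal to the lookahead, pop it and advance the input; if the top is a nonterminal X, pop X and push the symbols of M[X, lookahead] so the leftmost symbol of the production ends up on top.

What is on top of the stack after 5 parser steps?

     Stack      Input        Action
  1  $ Q        a y z y a $  expand Q -> P Q'
  2  $ Q' P     a y z y a $  expand P -> a
  3  $ Q' a     a y z y a $  match a
  4  $ Q'       y z y a $    expand Q' -> y z y P
  5  $ P y z y  y z y a $    match y
Stack after step 5: $ P y z (top = z).

z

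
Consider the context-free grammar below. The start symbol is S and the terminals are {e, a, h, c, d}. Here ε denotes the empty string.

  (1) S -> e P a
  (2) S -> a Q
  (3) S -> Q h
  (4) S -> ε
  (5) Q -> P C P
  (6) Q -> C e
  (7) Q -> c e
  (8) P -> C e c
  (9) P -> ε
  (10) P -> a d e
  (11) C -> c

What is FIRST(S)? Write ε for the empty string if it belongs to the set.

FIRST(C): from C->c we get {c}. So FIRST(C) = {c}.
FIRST(P): from P->C e c we get {c}; from P->ε we get {ε}; from P->a d e we get {a}. So FIRST(P) = {ε, a, c}.
FIRST(Q): from Q->P C P we get {a, c}; from Q->C e we get {c}; from Q->c e we get {c}. So FIRST(Q) = {a, c}.
FIRST(S): from S->e P a we get {e}; from S->a Q we get {a}; from S->Q h we get {a, c}; from S->ε we get {ε}. So FIRST(S) = {ε, a, c, e}.

{ε, a, c, e}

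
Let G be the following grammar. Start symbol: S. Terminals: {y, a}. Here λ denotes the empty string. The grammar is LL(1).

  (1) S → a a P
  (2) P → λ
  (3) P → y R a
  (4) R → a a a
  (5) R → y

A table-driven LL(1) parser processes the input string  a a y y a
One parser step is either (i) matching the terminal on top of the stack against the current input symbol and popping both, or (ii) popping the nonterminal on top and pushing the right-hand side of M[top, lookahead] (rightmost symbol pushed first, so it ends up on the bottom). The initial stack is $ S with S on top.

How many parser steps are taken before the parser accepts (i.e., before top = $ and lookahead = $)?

8

step 1: stack=$ S  input=a a y y a $  — expand S → a a P
step 2: stack=$ P a a  input=a a y y a $  — match a
step 3: stack=$ P a  input=a y y a $  — match a
step 4: stack=$ P  input=y y a $  — expand P → y R a
step 5: stack=$ a R y  input=y y a $  — match y
step 6: stack=$ a R  input=y a $  — expand R → y
step 7: stack=$ a y  input=y a $  — match y
step 8: stack=$ a  input=a $  — match a
Accept reached after 8 steps.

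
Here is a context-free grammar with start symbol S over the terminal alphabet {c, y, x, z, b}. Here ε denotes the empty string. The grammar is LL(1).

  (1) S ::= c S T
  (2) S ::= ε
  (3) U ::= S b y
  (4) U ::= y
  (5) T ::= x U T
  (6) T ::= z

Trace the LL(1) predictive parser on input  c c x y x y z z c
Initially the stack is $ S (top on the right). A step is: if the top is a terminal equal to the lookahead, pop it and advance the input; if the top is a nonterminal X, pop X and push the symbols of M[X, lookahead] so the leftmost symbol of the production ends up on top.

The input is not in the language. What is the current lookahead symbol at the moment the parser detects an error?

step 1: stack=$ S  input=c c x y x y z z c $  — expand S ::= c S T
step 2: stack=$ T S c  input=c c x y x y z z c $  — match c
step 3: stack=$ T S  input=c x y x y z z c $  — expand S ::= c S T
step 4: stack=$ T T S c  input=c x y x y z z c $  — match c
step 5: stack=$ T T S  input=x y x y z z c $  — expand S ::= ε
step 6: stack=$ T T  input=x y x y z z c $  — expand T ::= x U T
step 7: stack=$ T T U x  input=x y x y z z c $  — match x
step 8: stack=$ T T U  input=y x y z z c $  — expand U ::= y
step 9: stack=$ T T y  input=y x y z z c $  — match y
step 10: stack=$ T T  input=x y z z c $  — expand T ::= x U T
step 11: stack=$ T T U x  input=x y z z c $  — match x
step 12: stack=$ T T U  input=y z z c $  — expand U ::= y
step 13: stack=$ T T y  input=y z z c $  — match y
step 14: stack=$ T T  input=z z c $  — expand T ::= z
step 15: stack=$ T z  input=z z c $  — match z
step 16: stack=$ T  input=z c $  — expand T ::= z
step 17: stack=$ z  input=z c $  — match z
step 18: stack=$  input=c $  — error: stack empty but input remains

c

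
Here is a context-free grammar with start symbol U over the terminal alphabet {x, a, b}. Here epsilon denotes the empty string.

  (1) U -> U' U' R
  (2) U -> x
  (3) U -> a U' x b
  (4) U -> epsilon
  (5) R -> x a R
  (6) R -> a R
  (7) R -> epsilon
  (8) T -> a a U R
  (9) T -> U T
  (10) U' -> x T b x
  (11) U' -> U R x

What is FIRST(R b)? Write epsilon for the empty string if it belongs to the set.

FIRST(R): from R->x a R we get {x}; from R->a R we get {a}; from R->epsilon we get {epsilon}. So FIRST(R) = {epsilon, a, x}.
FIRST(U): from U->U' U' R we get {a, x}; from U->x we get {x}; from U->a U' x b we get {a}; from U->epsilon we get {epsilon}. So FIRST(U) = {epsilon, a, x}.
FIRST(T): from T->a a U R we get {a}; from T->U T we get {a, x}. So FIRST(T) = {a, x}.
FIRST(U'): from U'->x T b x we get {x}; from U'->U R x we get {a, x}. So FIRST(U') = {a, x}.
FIRST(R b): take FIRST of each symbol in turn, carrying on past any symbol whose FIRST contains epsilon; result {a, b, x}.

{a, b, x}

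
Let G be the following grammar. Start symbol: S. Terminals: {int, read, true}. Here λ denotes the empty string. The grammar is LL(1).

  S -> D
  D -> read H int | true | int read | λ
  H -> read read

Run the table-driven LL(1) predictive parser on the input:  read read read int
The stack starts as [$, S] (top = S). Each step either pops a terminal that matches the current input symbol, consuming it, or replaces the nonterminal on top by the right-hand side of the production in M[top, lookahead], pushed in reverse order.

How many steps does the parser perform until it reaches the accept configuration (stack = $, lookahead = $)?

7

step 1: stack=$ S  input=read read read int $  — expand S -> D
step 2: stack=$ D  input=read read read int $  — expand D -> read H int
step 3: stack=$ int H read  input=read read read int $  — match read
step 4: stack=$ int H  input=read read int $  — expand H -> read read
step 5: stack=$ int read read  input=read read int $  — match read
step 6: stack=$ int read  input=read int $  — match read
step 7: stack=$ int  input=int $  — match int
Accept reached after 7 steps.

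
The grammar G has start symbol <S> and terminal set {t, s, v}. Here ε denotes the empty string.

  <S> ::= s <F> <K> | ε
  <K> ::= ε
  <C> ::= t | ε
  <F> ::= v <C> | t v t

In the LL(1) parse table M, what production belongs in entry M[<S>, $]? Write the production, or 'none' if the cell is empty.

FIRST(<S>): from <S>::=s <F> <K> we get {s}; from <S>::=ε we get {ε}. So FIRST(<S>) = {ε, s}.
FIRST(<K>): from <K>::=ε we get {ε}. So FIRST(<K>) = {ε}.
FIRST(<C>): from <C>::=t we get {t}; from <C>::=ε we get {ε}. So FIRST(<C>) = {ε, t}.
FIRST(<F>): from <F>::=v <C> we get {v}; from <F>::=t v t we get {t}. So FIRST(<F>) = {t, v}.
FOLLOW(<S>) includes $ since <S> is the start symbol.
FOLLOW(<S>): <S> appears on no right-hand side. Thus FOLLOW(<S>) = {$}.
For <S> ::= s <F> <K>: FIRST(s <F> <K>) = {s}, so it goes in M[<S>, t] for t ∈ {s}.
For <S> ::= ε: FIRST(ε) = {ε}, so it goes in M[<S>, t] for t ∈ {}; since ε ∈ FIRST, also for every t ∈ FOLLOW(<S>) = {$}.

<S> ::= ε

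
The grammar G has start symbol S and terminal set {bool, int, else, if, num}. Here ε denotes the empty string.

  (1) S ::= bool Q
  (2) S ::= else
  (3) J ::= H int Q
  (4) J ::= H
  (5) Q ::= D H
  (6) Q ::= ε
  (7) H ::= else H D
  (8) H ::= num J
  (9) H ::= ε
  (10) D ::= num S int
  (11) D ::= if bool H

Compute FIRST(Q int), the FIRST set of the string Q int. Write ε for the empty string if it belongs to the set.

{if, int, num}

FIRST(S) = {bool, else}
FIRST(H) = {ε, else, num}
FIRST(D) = {if, num}
FIRST(J) = {ε, else, int, num}  (via H int Q, H)
FIRST(Q) = {ε, if, num}  (via D H)
FIRST(Q int): take FIRST of each symbol in turn, carrying on past any symbol whose FIRST contains ε; result {if, int, num}.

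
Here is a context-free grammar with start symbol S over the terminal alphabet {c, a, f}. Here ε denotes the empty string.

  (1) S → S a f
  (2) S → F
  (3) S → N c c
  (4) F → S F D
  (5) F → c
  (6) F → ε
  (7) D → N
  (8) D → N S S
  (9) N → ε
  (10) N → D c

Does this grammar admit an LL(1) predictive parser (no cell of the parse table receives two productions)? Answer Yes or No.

FIRST(S) = {ε, a, c}
FIRST(F) = {ε, a, c}
FIRST(D) = {ε, a, c}
FIRST(N) = {ε, a, c}
FOLLOW(S) = {$, a, c}
FOLLOW(F) = {$, a, c}
FOLLOW(D) = {$, a, c}
FOLLOW(N) = {$, a, c}
Cell M[D, $] receives both D → N and D → N S S — the grammar is not LL(1).

No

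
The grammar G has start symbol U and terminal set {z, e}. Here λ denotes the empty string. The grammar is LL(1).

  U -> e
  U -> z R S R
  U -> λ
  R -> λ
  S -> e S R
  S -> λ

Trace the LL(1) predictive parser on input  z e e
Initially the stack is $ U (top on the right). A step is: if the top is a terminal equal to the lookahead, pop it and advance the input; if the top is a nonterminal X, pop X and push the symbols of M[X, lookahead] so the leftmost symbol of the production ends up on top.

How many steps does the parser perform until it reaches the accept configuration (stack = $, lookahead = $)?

11

step 1: stack=$ U  input=z e e $  — expand U -> z R S R
step 2: stack=$ R S R z  input=z e e $  — match z
step 3: stack=$ R S R  input=e e $  — expand R -> λ
step 4: stack=$ R S  input=e e $  — expand S -> e S R
step 5: stack=$ R R S e  input=e e $  — match e
step 6: stack=$ R R S  input=e $  — expand S -> e S R
step 7: stack=$ R R R S e  input=e $  — match e
step 8: stack=$ R R R S  input=$  — expand S -> λ
step 9: stack=$ R R R  input=$  — expand R -> λ
step 10: stack=$ R R  input=$  — expand R -> λ
step 11: stack=$ R  input=$  — expand R -> λ
Accept reached after 11 steps.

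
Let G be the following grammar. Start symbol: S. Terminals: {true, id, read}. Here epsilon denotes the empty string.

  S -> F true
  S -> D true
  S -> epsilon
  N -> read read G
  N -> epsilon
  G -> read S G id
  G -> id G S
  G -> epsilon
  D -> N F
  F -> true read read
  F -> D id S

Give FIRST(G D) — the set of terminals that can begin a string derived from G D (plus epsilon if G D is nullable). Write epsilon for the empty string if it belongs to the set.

FIRST(N) = {epsilon, read}
FIRST(G) = {epsilon, id, read}
FIRST(S) = {epsilon, read, true}  (via F true, D true)
FIRST(D) = {read, true}  (via N F)
FIRST(F) = {read, true}  (via D id S)
FIRST(G D): take FIRST of each symbol in turn, carrying on past any symbol whose FIRST contains epsilon; result {id, read, true}.

{id, read, true}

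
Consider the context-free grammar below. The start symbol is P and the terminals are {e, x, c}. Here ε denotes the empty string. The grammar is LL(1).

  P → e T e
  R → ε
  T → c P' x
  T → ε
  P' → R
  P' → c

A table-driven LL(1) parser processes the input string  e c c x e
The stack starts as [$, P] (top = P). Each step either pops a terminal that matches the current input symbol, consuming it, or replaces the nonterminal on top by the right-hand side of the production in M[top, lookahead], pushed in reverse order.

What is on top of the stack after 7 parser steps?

step 1: stack=$ P  input=e c c x e $  — expand P → e T e
step 2: stack=$ e T e  input=e c c x e $  — match e
step 3: stack=$ e T  input=c c x e $  — expand T → c P' x
step 4: stack=$ e x P' c  input=c c x e $  — match c
step 5: stack=$ e x P'  input=c x e $  — expand P' → c
step 6: stack=$ e x c  input=c x e $  — match c
step 7: stack=$ e x  input=x e $  — match x
Stack after step 7: $ e (top = e).

e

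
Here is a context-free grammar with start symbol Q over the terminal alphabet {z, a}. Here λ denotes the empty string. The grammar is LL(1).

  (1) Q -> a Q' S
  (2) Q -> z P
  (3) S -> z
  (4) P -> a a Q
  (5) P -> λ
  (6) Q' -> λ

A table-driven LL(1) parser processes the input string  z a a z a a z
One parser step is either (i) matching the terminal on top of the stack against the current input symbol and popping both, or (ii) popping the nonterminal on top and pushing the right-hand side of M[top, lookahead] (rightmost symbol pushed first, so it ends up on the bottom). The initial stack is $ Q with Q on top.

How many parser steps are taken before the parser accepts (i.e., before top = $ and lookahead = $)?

13

step 1: stack=$ Q  input=z a a z a a z $  — expand Q -> z P
step 2: stack=$ P z  input=z a a z a a z $  — match z
step 3: stack=$ P  input=a a z a a z $  — expand P -> a a Q
step 4: stack=$ Q a a  input=a a z a a z $  — match a
step 5: stack=$ Q a  input=a z a a z $  — match a
step 6: stack=$ Q  input=z a a z $  — expand Q -> z P
step 7: stack=$ P z  input=z a a z $  — match z
step 8: stack=$ P  input=a a z $  — expand P -> a a Q
step 9: stack=$ Q a a  input=a a z $  — match a
step 10: stack=$ Q a  input=a z $  — match a
step 11: stack=$ Q  input=z $  — expand Q -> z P
step 12: stack=$ P z  input=z $  — match z
step 13: stack=$ P  input=$  — expand P -> λ
Accept reached after 13 steps.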